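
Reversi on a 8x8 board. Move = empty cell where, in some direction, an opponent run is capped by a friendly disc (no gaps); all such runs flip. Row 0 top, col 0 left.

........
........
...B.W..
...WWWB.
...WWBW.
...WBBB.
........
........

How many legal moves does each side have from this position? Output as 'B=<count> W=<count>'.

Answer: B=10 W=10

Derivation:
-- B to move --
(1,4): flips 1 -> legal
(1,5): flips 2 -> legal
(1,6): no bracket -> illegal
(2,2): flips 2 -> legal
(2,4): flips 2 -> legal
(2,6): no bracket -> illegal
(3,2): flips 4 -> legal
(3,7): flips 1 -> legal
(4,2): flips 2 -> legal
(4,7): flips 1 -> legal
(5,2): flips 1 -> legal
(5,7): no bracket -> illegal
(6,2): no bracket -> illegal
(6,3): flips 3 -> legal
(6,4): no bracket -> illegal
B mobility = 10
-- W to move --
(1,2): flips 1 -> legal
(1,3): flips 1 -> legal
(1,4): no bracket -> illegal
(2,2): no bracket -> illegal
(2,4): no bracket -> illegal
(2,6): flips 1 -> legal
(2,7): no bracket -> illegal
(3,2): no bracket -> illegal
(3,7): flips 1 -> legal
(4,7): flips 1 -> legal
(5,7): flips 3 -> legal
(6,3): no bracket -> illegal
(6,4): flips 2 -> legal
(6,5): flips 3 -> legal
(6,6): flips 2 -> legal
(6,7): flips 2 -> legal
W mobility = 10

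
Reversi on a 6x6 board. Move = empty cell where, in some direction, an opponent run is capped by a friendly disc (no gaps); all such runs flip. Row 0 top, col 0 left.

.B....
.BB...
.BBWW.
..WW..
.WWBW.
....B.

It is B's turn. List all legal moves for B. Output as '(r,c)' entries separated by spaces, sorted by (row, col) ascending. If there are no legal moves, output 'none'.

(1,3): flips 2 -> legal
(1,4): no bracket -> illegal
(1,5): no bracket -> illegal
(2,5): flips 2 -> legal
(3,0): no bracket -> illegal
(3,1): no bracket -> illegal
(3,4): flips 2 -> legal
(3,5): no bracket -> illegal
(4,0): flips 2 -> legal
(4,5): flips 1 -> legal
(5,0): no bracket -> illegal
(5,1): no bracket -> illegal
(5,2): flips 2 -> legal
(5,3): no bracket -> illegal
(5,5): flips 2 -> legal

Answer: (1,3) (2,5) (3,4) (4,0) (4,5) (5,2) (5,5)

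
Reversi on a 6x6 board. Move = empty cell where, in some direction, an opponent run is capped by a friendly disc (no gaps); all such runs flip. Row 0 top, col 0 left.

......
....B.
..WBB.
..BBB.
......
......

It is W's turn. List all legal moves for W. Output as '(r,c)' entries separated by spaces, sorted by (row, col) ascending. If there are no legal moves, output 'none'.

(0,3): no bracket -> illegal
(0,4): no bracket -> illegal
(0,5): no bracket -> illegal
(1,2): no bracket -> illegal
(1,3): no bracket -> illegal
(1,5): no bracket -> illegal
(2,1): no bracket -> illegal
(2,5): flips 2 -> legal
(3,1): no bracket -> illegal
(3,5): no bracket -> illegal
(4,1): no bracket -> illegal
(4,2): flips 1 -> legal
(4,3): no bracket -> illegal
(4,4): flips 1 -> legal
(4,5): no bracket -> illegal

Answer: (2,5) (4,2) (4,4)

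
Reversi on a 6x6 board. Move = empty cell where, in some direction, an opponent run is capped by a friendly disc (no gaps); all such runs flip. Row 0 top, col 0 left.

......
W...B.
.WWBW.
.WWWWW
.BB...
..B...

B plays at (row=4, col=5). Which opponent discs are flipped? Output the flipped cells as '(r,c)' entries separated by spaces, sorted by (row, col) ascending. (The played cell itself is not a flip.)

Dir NW: opp run (3,4) capped by B -> flip
Dir N: opp run (3,5), next='.' -> no flip
Dir NE: edge -> no flip
Dir W: first cell '.' (not opp) -> no flip
Dir E: edge -> no flip
Dir SW: first cell '.' (not opp) -> no flip
Dir S: first cell '.' (not opp) -> no flip
Dir SE: edge -> no flip

Answer: (3,4)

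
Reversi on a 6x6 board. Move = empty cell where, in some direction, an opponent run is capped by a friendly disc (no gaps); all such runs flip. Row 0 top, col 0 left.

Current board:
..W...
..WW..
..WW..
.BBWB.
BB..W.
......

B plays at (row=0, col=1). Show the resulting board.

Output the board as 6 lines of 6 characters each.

Place B at (0,1); scan 8 dirs for brackets.
Dir NW: edge -> no flip
Dir N: edge -> no flip
Dir NE: edge -> no flip
Dir W: first cell '.' (not opp) -> no flip
Dir E: opp run (0,2), next='.' -> no flip
Dir SW: first cell '.' (not opp) -> no flip
Dir S: first cell '.' (not opp) -> no flip
Dir SE: opp run (1,2) (2,3) capped by B -> flip
All flips: (1,2) (2,3)

Answer: .BW...
..BW..
..WB..
.BBWB.
BB..W.
......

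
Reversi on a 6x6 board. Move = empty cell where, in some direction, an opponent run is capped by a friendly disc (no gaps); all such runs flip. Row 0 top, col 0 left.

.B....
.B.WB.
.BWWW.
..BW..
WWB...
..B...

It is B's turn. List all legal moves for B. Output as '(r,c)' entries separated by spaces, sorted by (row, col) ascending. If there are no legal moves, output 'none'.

Answer: (1,2) (1,5) (2,5) (3,0) (3,4) (4,4) (5,0)

Derivation:
(0,2): no bracket -> illegal
(0,3): no bracket -> illegal
(0,4): no bracket -> illegal
(1,2): flips 2 -> legal
(1,5): flips 2 -> legal
(2,5): flips 3 -> legal
(3,0): flips 1 -> legal
(3,1): no bracket -> illegal
(3,4): flips 2 -> legal
(3,5): no bracket -> illegal
(4,3): no bracket -> illegal
(4,4): flips 2 -> legal
(5,0): flips 1 -> legal
(5,1): no bracket -> illegal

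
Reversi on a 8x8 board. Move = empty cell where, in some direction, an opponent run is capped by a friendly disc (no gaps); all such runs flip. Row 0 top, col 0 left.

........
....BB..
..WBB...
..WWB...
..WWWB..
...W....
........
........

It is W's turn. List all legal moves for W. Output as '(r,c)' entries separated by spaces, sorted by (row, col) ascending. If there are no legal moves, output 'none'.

Answer: (0,4) (0,5) (0,6) (1,3) (2,5) (3,5) (4,6)

Derivation:
(0,3): no bracket -> illegal
(0,4): flips 3 -> legal
(0,5): flips 2 -> legal
(0,6): flips 2 -> legal
(1,2): no bracket -> illegal
(1,3): flips 1 -> legal
(1,6): no bracket -> illegal
(2,5): flips 3 -> legal
(2,6): no bracket -> illegal
(3,5): flips 1 -> legal
(3,6): no bracket -> illegal
(4,6): flips 1 -> legal
(5,4): no bracket -> illegal
(5,5): no bracket -> illegal
(5,6): no bracket -> illegal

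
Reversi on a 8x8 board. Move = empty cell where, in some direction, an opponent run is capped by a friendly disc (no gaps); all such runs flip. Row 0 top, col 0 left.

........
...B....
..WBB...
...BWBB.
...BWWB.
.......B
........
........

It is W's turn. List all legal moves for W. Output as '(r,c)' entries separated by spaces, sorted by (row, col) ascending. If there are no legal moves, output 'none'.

Answer: (0,4) (1,2) (1,4) (2,5) (2,6) (2,7) (3,2) (3,7) (4,2) (4,7) (5,2)

Derivation:
(0,2): no bracket -> illegal
(0,3): no bracket -> illegal
(0,4): flips 1 -> legal
(1,2): flips 1 -> legal
(1,4): flips 1 -> legal
(1,5): no bracket -> illegal
(2,5): flips 3 -> legal
(2,6): flips 1 -> legal
(2,7): flips 1 -> legal
(3,2): flips 1 -> legal
(3,7): flips 2 -> legal
(4,2): flips 1 -> legal
(4,7): flips 1 -> legal
(5,2): flips 1 -> legal
(5,3): no bracket -> illegal
(5,4): no bracket -> illegal
(5,5): no bracket -> illegal
(5,6): no bracket -> illegal
(6,6): no bracket -> illegal
(6,7): no bracket -> illegal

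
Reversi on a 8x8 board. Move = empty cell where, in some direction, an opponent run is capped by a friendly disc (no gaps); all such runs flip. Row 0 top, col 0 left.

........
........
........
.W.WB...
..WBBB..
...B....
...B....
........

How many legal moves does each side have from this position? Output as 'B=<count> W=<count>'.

-- B to move --
(2,0): flips 2 -> legal
(2,1): no bracket -> illegal
(2,2): flips 1 -> legal
(2,3): flips 1 -> legal
(2,4): no bracket -> illegal
(3,0): no bracket -> illegal
(3,2): flips 1 -> legal
(4,0): no bracket -> illegal
(4,1): flips 1 -> legal
(5,1): no bracket -> illegal
(5,2): no bracket -> illegal
B mobility = 5
-- W to move --
(2,3): no bracket -> illegal
(2,4): no bracket -> illegal
(2,5): no bracket -> illegal
(3,2): no bracket -> illegal
(3,5): flips 1 -> legal
(3,6): no bracket -> illegal
(4,6): flips 3 -> legal
(5,2): no bracket -> illegal
(5,4): no bracket -> illegal
(5,5): flips 1 -> legal
(5,6): no bracket -> illegal
(6,2): no bracket -> illegal
(6,4): flips 1 -> legal
(7,2): no bracket -> illegal
(7,3): flips 3 -> legal
(7,4): no bracket -> illegal
W mobility = 5

Answer: B=5 W=5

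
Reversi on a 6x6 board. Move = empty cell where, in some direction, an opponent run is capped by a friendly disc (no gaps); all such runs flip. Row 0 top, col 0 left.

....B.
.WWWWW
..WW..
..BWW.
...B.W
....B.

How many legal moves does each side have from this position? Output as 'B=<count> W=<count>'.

-- B to move --
(0,0): no bracket -> illegal
(0,1): no bracket -> illegal
(0,2): flips 2 -> legal
(0,3): flips 3 -> legal
(0,5): flips 2 -> legal
(1,0): no bracket -> illegal
(2,0): no bracket -> illegal
(2,1): no bracket -> illegal
(2,4): flips 1 -> legal
(2,5): flips 1 -> legal
(3,1): flips 2 -> legal
(3,5): flips 2 -> legal
(4,2): no bracket -> illegal
(4,4): no bracket -> illegal
(5,5): no bracket -> illegal
B mobility = 7
-- W to move --
(0,3): no bracket -> illegal
(0,5): no bracket -> illegal
(2,1): no bracket -> illegal
(3,1): flips 1 -> legal
(4,1): flips 1 -> legal
(4,2): flips 1 -> legal
(4,4): no bracket -> illegal
(5,2): flips 1 -> legal
(5,3): flips 1 -> legal
(5,5): no bracket -> illegal
W mobility = 5

Answer: B=7 W=5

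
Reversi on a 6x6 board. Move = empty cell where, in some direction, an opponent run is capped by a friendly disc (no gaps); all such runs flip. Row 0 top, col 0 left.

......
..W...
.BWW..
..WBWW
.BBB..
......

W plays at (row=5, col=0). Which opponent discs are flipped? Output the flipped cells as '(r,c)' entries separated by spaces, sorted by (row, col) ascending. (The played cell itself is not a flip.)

Answer: (4,1)

Derivation:
Dir NW: edge -> no flip
Dir N: first cell '.' (not opp) -> no flip
Dir NE: opp run (4,1) capped by W -> flip
Dir W: edge -> no flip
Dir E: first cell '.' (not opp) -> no flip
Dir SW: edge -> no flip
Dir S: edge -> no flip
Dir SE: edge -> no flip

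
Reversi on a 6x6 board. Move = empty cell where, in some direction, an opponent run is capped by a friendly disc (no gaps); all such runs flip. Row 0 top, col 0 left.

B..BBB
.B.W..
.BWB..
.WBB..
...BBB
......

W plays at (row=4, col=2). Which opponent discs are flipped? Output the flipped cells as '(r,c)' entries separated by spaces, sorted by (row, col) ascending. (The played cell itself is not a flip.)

Dir NW: first cell 'W' (not opp) -> no flip
Dir N: opp run (3,2) capped by W -> flip
Dir NE: opp run (3,3), next='.' -> no flip
Dir W: first cell '.' (not opp) -> no flip
Dir E: opp run (4,3) (4,4) (4,5), next=edge -> no flip
Dir SW: first cell '.' (not opp) -> no flip
Dir S: first cell '.' (not opp) -> no flip
Dir SE: first cell '.' (not opp) -> no flip

Answer: (3,2)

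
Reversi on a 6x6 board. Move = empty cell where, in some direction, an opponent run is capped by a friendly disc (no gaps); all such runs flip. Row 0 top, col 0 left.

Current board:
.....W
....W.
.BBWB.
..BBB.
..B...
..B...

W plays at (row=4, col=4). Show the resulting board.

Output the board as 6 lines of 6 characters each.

Answer: .....W
....W.
.BBWW.
..BBW.
..B.W.
..B...

Derivation:
Place W at (4,4); scan 8 dirs for brackets.
Dir NW: opp run (3,3) (2,2), next='.' -> no flip
Dir N: opp run (3,4) (2,4) capped by W -> flip
Dir NE: first cell '.' (not opp) -> no flip
Dir W: first cell '.' (not opp) -> no flip
Dir E: first cell '.' (not opp) -> no flip
Dir SW: first cell '.' (not opp) -> no flip
Dir S: first cell '.' (not opp) -> no flip
Dir SE: first cell '.' (not opp) -> no flip
All flips: (2,4) (3,4)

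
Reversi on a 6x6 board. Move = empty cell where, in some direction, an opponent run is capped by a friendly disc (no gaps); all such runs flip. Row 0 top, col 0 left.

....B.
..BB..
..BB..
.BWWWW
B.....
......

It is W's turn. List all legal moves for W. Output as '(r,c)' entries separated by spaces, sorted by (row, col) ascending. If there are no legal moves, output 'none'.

Answer: (0,1) (0,2) (0,3) (1,1) (1,4) (3,0)

Derivation:
(0,1): flips 2 -> legal
(0,2): flips 2 -> legal
(0,3): flips 2 -> legal
(0,5): no bracket -> illegal
(1,1): flips 1 -> legal
(1,4): flips 1 -> legal
(1,5): no bracket -> illegal
(2,0): no bracket -> illegal
(2,1): no bracket -> illegal
(2,4): no bracket -> illegal
(3,0): flips 1 -> legal
(4,1): no bracket -> illegal
(4,2): no bracket -> illegal
(5,0): no bracket -> illegal
(5,1): no bracket -> illegal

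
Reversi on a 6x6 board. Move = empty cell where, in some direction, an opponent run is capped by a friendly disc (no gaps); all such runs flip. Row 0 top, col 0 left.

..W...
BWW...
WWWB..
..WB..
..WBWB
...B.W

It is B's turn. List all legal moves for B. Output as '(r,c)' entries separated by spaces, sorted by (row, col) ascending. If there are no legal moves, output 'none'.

Answer: (0,0) (0,1) (1,3) (3,0) (3,1) (3,5) (4,1) (5,1)

Derivation:
(0,0): flips 2 -> legal
(0,1): flips 1 -> legal
(0,3): no bracket -> illegal
(1,3): flips 2 -> legal
(3,0): flips 1 -> legal
(3,1): flips 2 -> legal
(3,4): no bracket -> illegal
(3,5): flips 1 -> legal
(4,1): flips 2 -> legal
(5,1): flips 1 -> legal
(5,2): no bracket -> illegal
(5,4): no bracket -> illegal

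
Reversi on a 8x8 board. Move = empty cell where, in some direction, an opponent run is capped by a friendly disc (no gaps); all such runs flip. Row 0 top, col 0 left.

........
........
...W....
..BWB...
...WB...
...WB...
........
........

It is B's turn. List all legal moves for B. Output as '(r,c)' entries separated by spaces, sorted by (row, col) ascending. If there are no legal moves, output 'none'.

Answer: (1,2) (1,4) (2,2) (4,2) (5,2) (6,2)

Derivation:
(1,2): flips 1 -> legal
(1,3): no bracket -> illegal
(1,4): flips 1 -> legal
(2,2): flips 1 -> legal
(2,4): no bracket -> illegal
(4,2): flips 1 -> legal
(5,2): flips 2 -> legal
(6,2): flips 1 -> legal
(6,3): no bracket -> illegal
(6,4): no bracket -> illegal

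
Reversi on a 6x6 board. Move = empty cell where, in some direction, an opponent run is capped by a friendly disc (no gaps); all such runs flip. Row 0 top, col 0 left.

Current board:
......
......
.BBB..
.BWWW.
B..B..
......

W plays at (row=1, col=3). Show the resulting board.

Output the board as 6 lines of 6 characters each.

Answer: ......
...W..
.BBW..
.BWWW.
B..B..
......

Derivation:
Place W at (1,3); scan 8 dirs for brackets.
Dir NW: first cell '.' (not opp) -> no flip
Dir N: first cell '.' (not opp) -> no flip
Dir NE: first cell '.' (not opp) -> no flip
Dir W: first cell '.' (not opp) -> no flip
Dir E: first cell '.' (not opp) -> no flip
Dir SW: opp run (2,2) (3,1) (4,0), next=edge -> no flip
Dir S: opp run (2,3) capped by W -> flip
Dir SE: first cell '.' (not opp) -> no flip
All flips: (2,3)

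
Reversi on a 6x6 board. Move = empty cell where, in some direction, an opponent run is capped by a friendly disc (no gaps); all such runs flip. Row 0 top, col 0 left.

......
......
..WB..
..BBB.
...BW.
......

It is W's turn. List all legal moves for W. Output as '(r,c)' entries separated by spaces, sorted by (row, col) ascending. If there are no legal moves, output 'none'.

(1,2): no bracket -> illegal
(1,3): no bracket -> illegal
(1,4): no bracket -> illegal
(2,1): no bracket -> illegal
(2,4): flips 2 -> legal
(2,5): no bracket -> illegal
(3,1): no bracket -> illegal
(3,5): no bracket -> illegal
(4,1): no bracket -> illegal
(4,2): flips 2 -> legal
(4,5): no bracket -> illegal
(5,2): no bracket -> illegal
(5,3): no bracket -> illegal
(5,4): no bracket -> illegal

Answer: (2,4) (4,2)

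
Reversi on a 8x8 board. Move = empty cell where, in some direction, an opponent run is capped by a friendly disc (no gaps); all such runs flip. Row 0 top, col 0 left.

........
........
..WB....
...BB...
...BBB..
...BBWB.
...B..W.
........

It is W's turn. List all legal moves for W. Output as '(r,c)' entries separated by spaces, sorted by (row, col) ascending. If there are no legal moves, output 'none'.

Answer: (2,4) (3,5) (4,6) (5,2) (5,7)

Derivation:
(1,2): no bracket -> illegal
(1,3): no bracket -> illegal
(1,4): no bracket -> illegal
(2,4): flips 1 -> legal
(2,5): no bracket -> illegal
(3,2): no bracket -> illegal
(3,5): flips 1 -> legal
(3,6): no bracket -> illegal
(4,2): no bracket -> illegal
(4,6): flips 1 -> legal
(4,7): no bracket -> illegal
(5,2): flips 2 -> legal
(5,7): flips 1 -> legal
(6,2): no bracket -> illegal
(6,4): no bracket -> illegal
(6,5): no bracket -> illegal
(6,7): no bracket -> illegal
(7,2): no bracket -> illegal
(7,3): no bracket -> illegal
(7,4): no bracket -> illegal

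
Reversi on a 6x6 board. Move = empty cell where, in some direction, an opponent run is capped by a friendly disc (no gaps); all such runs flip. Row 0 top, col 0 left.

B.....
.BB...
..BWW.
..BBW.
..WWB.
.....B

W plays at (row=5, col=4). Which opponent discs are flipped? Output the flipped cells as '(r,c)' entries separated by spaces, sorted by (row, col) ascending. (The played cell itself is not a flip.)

Answer: (4,4)

Derivation:
Dir NW: first cell 'W' (not opp) -> no flip
Dir N: opp run (4,4) capped by W -> flip
Dir NE: first cell '.' (not opp) -> no flip
Dir W: first cell '.' (not opp) -> no flip
Dir E: opp run (5,5), next=edge -> no flip
Dir SW: edge -> no flip
Dir S: edge -> no flip
Dir SE: edge -> no flip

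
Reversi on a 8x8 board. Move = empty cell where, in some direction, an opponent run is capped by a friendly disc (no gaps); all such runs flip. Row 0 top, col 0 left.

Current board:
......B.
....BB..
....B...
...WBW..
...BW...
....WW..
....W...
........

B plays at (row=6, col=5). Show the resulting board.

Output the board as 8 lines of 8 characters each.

Place B at (6,5); scan 8 dirs for brackets.
Dir NW: opp run (5,4) capped by B -> flip
Dir N: opp run (5,5), next='.' -> no flip
Dir NE: first cell '.' (not opp) -> no flip
Dir W: opp run (6,4), next='.' -> no flip
Dir E: first cell '.' (not opp) -> no flip
Dir SW: first cell '.' (not opp) -> no flip
Dir S: first cell '.' (not opp) -> no flip
Dir SE: first cell '.' (not opp) -> no flip
All flips: (5,4)

Answer: ......B.
....BB..
....B...
...WBW..
...BW...
....BW..
....WB..
........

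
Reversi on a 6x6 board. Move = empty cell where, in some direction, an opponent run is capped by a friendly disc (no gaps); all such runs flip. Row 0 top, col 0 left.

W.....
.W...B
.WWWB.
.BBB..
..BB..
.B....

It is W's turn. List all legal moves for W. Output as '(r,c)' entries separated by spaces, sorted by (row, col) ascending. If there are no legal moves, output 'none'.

(0,4): no bracket -> illegal
(0,5): no bracket -> illegal
(1,3): no bracket -> illegal
(1,4): no bracket -> illegal
(2,0): no bracket -> illegal
(2,5): flips 1 -> legal
(3,0): no bracket -> illegal
(3,4): no bracket -> illegal
(3,5): no bracket -> illegal
(4,0): flips 1 -> legal
(4,1): flips 2 -> legal
(4,4): flips 1 -> legal
(5,0): no bracket -> illegal
(5,2): flips 2 -> legal
(5,3): flips 2 -> legal
(5,4): flips 2 -> legal

Answer: (2,5) (4,0) (4,1) (4,4) (5,2) (5,3) (5,4)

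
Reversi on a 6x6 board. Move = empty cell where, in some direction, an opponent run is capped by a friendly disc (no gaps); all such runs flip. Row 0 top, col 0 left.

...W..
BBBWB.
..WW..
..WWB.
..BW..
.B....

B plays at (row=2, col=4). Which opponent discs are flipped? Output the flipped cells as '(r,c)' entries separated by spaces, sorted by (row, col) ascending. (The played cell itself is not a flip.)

Dir NW: opp run (1,3), next='.' -> no flip
Dir N: first cell 'B' (not opp) -> no flip
Dir NE: first cell '.' (not opp) -> no flip
Dir W: opp run (2,3) (2,2), next='.' -> no flip
Dir E: first cell '.' (not opp) -> no flip
Dir SW: opp run (3,3) capped by B -> flip
Dir S: first cell 'B' (not opp) -> no flip
Dir SE: first cell '.' (not opp) -> no flip

Answer: (3,3)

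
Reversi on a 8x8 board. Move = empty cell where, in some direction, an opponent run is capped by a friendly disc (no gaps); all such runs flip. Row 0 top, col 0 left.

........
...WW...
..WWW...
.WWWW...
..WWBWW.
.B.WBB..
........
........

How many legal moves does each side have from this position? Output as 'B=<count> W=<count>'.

-- B to move --
(0,2): no bracket -> illegal
(0,3): no bracket -> illegal
(0,4): flips 3 -> legal
(0,5): no bracket -> illegal
(1,1): flips 2 -> legal
(1,2): no bracket -> illegal
(1,5): flips 3 -> legal
(2,0): no bracket -> illegal
(2,1): flips 2 -> legal
(2,5): no bracket -> illegal
(3,0): no bracket -> illegal
(3,5): flips 1 -> legal
(3,6): flips 1 -> legal
(3,7): flips 1 -> legal
(4,0): no bracket -> illegal
(4,1): flips 2 -> legal
(4,7): flips 2 -> legal
(5,2): flips 1 -> legal
(5,6): no bracket -> illegal
(5,7): no bracket -> illegal
(6,2): flips 1 -> legal
(6,3): no bracket -> illegal
(6,4): no bracket -> illegal
B mobility = 11
-- W to move --
(3,5): flips 1 -> legal
(4,0): no bracket -> illegal
(4,1): no bracket -> illegal
(5,0): no bracket -> illegal
(5,2): no bracket -> illegal
(5,6): flips 2 -> legal
(6,0): flips 1 -> legal
(6,1): no bracket -> illegal
(6,2): no bracket -> illegal
(6,3): flips 1 -> legal
(6,4): flips 3 -> legal
(6,5): flips 2 -> legal
(6,6): flips 2 -> legal
W mobility = 7

Answer: B=11 W=7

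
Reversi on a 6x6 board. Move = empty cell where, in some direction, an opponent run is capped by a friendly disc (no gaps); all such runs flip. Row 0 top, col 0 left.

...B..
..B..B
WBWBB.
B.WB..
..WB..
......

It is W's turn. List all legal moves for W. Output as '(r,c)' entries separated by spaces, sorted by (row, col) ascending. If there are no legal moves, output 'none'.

(0,1): no bracket -> illegal
(0,2): flips 1 -> legal
(0,4): no bracket -> illegal
(0,5): no bracket -> illegal
(1,0): flips 1 -> legal
(1,1): no bracket -> illegal
(1,3): no bracket -> illegal
(1,4): flips 1 -> legal
(2,5): flips 2 -> legal
(3,1): no bracket -> illegal
(3,4): flips 1 -> legal
(3,5): no bracket -> illegal
(4,0): flips 1 -> legal
(4,1): no bracket -> illegal
(4,4): flips 2 -> legal
(5,2): no bracket -> illegal
(5,3): no bracket -> illegal
(5,4): flips 1 -> legal

Answer: (0,2) (1,0) (1,4) (2,5) (3,4) (4,0) (4,4) (5,4)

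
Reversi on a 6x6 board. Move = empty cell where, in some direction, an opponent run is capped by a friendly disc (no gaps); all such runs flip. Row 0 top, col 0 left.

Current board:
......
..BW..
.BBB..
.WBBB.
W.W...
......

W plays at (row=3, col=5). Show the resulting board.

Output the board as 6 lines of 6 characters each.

Place W at (3,5); scan 8 dirs for brackets.
Dir NW: first cell '.' (not opp) -> no flip
Dir N: first cell '.' (not opp) -> no flip
Dir NE: edge -> no flip
Dir W: opp run (3,4) (3,3) (3,2) capped by W -> flip
Dir E: edge -> no flip
Dir SW: first cell '.' (not opp) -> no flip
Dir S: first cell '.' (not opp) -> no flip
Dir SE: edge -> no flip
All flips: (3,2) (3,3) (3,4)

Answer: ......
..BW..
.BBB..
.WWWWW
W.W...
......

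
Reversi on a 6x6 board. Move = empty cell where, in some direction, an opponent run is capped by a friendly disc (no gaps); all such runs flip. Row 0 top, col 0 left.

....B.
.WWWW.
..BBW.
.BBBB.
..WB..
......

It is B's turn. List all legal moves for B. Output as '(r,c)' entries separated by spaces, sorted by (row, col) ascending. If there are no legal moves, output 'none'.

(0,0): flips 1 -> legal
(0,1): flips 1 -> legal
(0,2): flips 1 -> legal
(0,3): flips 1 -> legal
(0,5): flips 1 -> legal
(1,0): no bracket -> illegal
(1,5): flips 1 -> legal
(2,0): no bracket -> illegal
(2,1): no bracket -> illegal
(2,5): flips 1 -> legal
(3,5): no bracket -> illegal
(4,1): flips 1 -> legal
(5,1): flips 1 -> legal
(5,2): flips 1 -> legal
(5,3): flips 1 -> legal

Answer: (0,0) (0,1) (0,2) (0,3) (0,5) (1,5) (2,5) (4,1) (5,1) (5,2) (5,3)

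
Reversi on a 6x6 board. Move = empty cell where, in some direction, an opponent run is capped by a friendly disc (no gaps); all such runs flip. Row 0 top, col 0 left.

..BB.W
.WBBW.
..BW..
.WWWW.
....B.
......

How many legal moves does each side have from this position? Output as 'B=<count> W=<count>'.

Answer: B=10 W=5

Derivation:
-- B to move --
(0,0): flips 1 -> legal
(0,1): no bracket -> illegal
(0,4): no bracket -> illegal
(1,0): flips 1 -> legal
(1,5): flips 1 -> legal
(2,0): flips 1 -> legal
(2,1): no bracket -> illegal
(2,4): flips 2 -> legal
(2,5): flips 1 -> legal
(3,0): no bracket -> illegal
(3,5): no bracket -> illegal
(4,0): flips 1 -> legal
(4,1): no bracket -> illegal
(4,2): flips 1 -> legal
(4,3): flips 2 -> legal
(4,5): flips 2 -> legal
B mobility = 10
-- W to move --
(0,1): flips 1 -> legal
(0,4): flips 2 -> legal
(2,1): flips 1 -> legal
(2,4): no bracket -> illegal
(3,5): no bracket -> illegal
(4,3): no bracket -> illegal
(4,5): no bracket -> illegal
(5,3): no bracket -> illegal
(5,4): flips 1 -> legal
(5,5): flips 1 -> legal
W mobility = 5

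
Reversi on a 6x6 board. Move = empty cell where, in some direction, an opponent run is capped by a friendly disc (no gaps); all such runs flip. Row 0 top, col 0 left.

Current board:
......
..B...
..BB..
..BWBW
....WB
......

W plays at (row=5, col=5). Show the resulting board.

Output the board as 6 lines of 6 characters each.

Place W at (5,5); scan 8 dirs for brackets.
Dir NW: first cell 'W' (not opp) -> no flip
Dir N: opp run (4,5) capped by W -> flip
Dir NE: edge -> no flip
Dir W: first cell '.' (not opp) -> no flip
Dir E: edge -> no flip
Dir SW: edge -> no flip
Dir S: edge -> no flip
Dir SE: edge -> no flip
All flips: (4,5)

Answer: ......
..B...
..BB..
..BWBW
....WW
.....W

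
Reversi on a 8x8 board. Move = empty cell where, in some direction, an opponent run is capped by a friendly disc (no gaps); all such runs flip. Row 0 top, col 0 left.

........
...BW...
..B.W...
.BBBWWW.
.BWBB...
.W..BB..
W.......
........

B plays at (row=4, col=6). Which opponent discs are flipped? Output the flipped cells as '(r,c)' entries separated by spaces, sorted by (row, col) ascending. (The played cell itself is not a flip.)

Dir NW: opp run (3,5) (2,4) capped by B -> flip
Dir N: opp run (3,6), next='.' -> no flip
Dir NE: first cell '.' (not opp) -> no flip
Dir W: first cell '.' (not opp) -> no flip
Dir E: first cell '.' (not opp) -> no flip
Dir SW: first cell 'B' (not opp) -> no flip
Dir S: first cell '.' (not opp) -> no flip
Dir SE: first cell '.' (not opp) -> no flip

Answer: (2,4) (3,5)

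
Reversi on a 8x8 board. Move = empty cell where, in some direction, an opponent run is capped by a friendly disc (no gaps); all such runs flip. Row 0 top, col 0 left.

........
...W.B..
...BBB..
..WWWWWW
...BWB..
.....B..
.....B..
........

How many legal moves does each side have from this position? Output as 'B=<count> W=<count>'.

Answer: B=10 W=13

Derivation:
-- B to move --
(0,2): flips 1 -> legal
(0,3): flips 1 -> legal
(0,4): no bracket -> illegal
(1,2): no bracket -> illegal
(1,4): no bracket -> illegal
(2,1): flips 1 -> legal
(2,2): flips 2 -> legal
(2,6): no bracket -> illegal
(2,7): flips 1 -> legal
(3,1): no bracket -> illegal
(4,1): flips 1 -> legal
(4,2): flips 1 -> legal
(4,6): flips 1 -> legal
(4,7): flips 1 -> legal
(5,3): no bracket -> illegal
(5,4): flips 2 -> legal
B mobility = 10
-- W to move --
(0,4): no bracket -> illegal
(0,5): flips 2 -> legal
(0,6): flips 2 -> legal
(1,2): flips 1 -> legal
(1,4): flips 3 -> legal
(1,6): flips 1 -> legal
(2,2): no bracket -> illegal
(2,6): no bracket -> illegal
(4,2): flips 1 -> legal
(4,6): flips 1 -> legal
(5,2): flips 1 -> legal
(5,3): flips 1 -> legal
(5,4): flips 2 -> legal
(5,6): flips 1 -> legal
(6,4): no bracket -> illegal
(6,6): flips 1 -> legal
(7,4): no bracket -> illegal
(7,5): flips 3 -> legal
(7,6): no bracket -> illegal
W mobility = 13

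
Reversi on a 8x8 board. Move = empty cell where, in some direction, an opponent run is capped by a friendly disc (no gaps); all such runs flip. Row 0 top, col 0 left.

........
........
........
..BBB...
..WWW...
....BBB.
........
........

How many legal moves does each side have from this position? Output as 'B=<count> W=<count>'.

-- B to move --
(3,1): no bracket -> illegal
(3,5): no bracket -> illegal
(4,1): no bracket -> illegal
(4,5): no bracket -> illegal
(5,1): flips 1 -> legal
(5,2): flips 2 -> legal
(5,3): flips 1 -> legal
B mobility = 3
-- W to move --
(2,1): flips 1 -> legal
(2,2): flips 2 -> legal
(2,3): flips 1 -> legal
(2,4): flips 2 -> legal
(2,5): flips 1 -> legal
(3,1): no bracket -> illegal
(3,5): no bracket -> illegal
(4,1): no bracket -> illegal
(4,5): no bracket -> illegal
(4,6): no bracket -> illegal
(4,7): no bracket -> illegal
(5,3): no bracket -> illegal
(5,7): no bracket -> illegal
(6,3): no bracket -> illegal
(6,4): flips 1 -> legal
(6,5): flips 1 -> legal
(6,6): flips 1 -> legal
(6,7): no bracket -> illegal
W mobility = 8

Answer: B=3 W=8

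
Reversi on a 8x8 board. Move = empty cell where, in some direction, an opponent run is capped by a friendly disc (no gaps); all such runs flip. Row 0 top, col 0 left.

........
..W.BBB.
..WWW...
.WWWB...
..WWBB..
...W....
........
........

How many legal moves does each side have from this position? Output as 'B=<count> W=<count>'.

-- B to move --
(0,1): flips 2 -> legal
(0,2): no bracket -> illegal
(0,3): no bracket -> illegal
(1,1): flips 2 -> legal
(1,3): no bracket -> illegal
(2,0): no bracket -> illegal
(2,1): no bracket -> illegal
(2,5): no bracket -> illegal
(3,0): flips 3 -> legal
(3,5): no bracket -> illegal
(4,0): no bracket -> illegal
(4,1): flips 4 -> legal
(5,1): flips 3 -> legal
(5,2): flips 1 -> legal
(5,4): no bracket -> illegal
(6,2): flips 1 -> legal
(6,3): no bracket -> illegal
(6,4): no bracket -> illegal
B mobility = 7
-- W to move --
(0,3): no bracket -> illegal
(0,4): flips 1 -> legal
(0,5): flips 1 -> legal
(0,6): flips 1 -> legal
(0,7): no bracket -> illegal
(1,3): no bracket -> illegal
(1,7): no bracket -> illegal
(2,5): flips 1 -> legal
(2,6): no bracket -> illegal
(2,7): no bracket -> illegal
(3,5): flips 2 -> legal
(3,6): no bracket -> illegal
(4,6): flips 2 -> legal
(5,4): flips 2 -> legal
(5,5): flips 1 -> legal
(5,6): flips 2 -> legal
W mobility = 9

Answer: B=7 W=9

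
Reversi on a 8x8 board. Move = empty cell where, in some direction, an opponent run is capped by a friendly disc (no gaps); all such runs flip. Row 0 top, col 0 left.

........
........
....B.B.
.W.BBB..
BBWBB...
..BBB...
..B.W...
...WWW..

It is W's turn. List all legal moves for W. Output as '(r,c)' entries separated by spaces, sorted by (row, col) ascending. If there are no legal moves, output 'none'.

Answer: (1,4) (1,5) (4,5) (5,1) (7,2)

Derivation:
(1,3): no bracket -> illegal
(1,4): flips 4 -> legal
(1,5): flips 2 -> legal
(1,6): no bracket -> illegal
(1,7): no bracket -> illegal
(2,2): no bracket -> illegal
(2,3): no bracket -> illegal
(2,5): no bracket -> illegal
(2,7): no bracket -> illegal
(3,0): no bracket -> illegal
(3,2): no bracket -> illegal
(3,6): no bracket -> illegal
(3,7): no bracket -> illegal
(4,5): flips 2 -> legal
(4,6): no bracket -> illegal
(5,0): no bracket -> illegal
(5,1): flips 2 -> legal
(5,5): no bracket -> illegal
(6,1): no bracket -> illegal
(6,3): no bracket -> illegal
(6,5): no bracket -> illegal
(7,1): no bracket -> illegal
(7,2): flips 2 -> legal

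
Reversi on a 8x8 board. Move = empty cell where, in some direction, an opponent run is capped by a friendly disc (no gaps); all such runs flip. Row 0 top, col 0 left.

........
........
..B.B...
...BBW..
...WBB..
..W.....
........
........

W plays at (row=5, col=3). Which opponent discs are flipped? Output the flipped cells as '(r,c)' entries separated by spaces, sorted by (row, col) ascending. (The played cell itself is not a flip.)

Answer: (4,4)

Derivation:
Dir NW: first cell '.' (not opp) -> no flip
Dir N: first cell 'W' (not opp) -> no flip
Dir NE: opp run (4,4) capped by W -> flip
Dir W: first cell 'W' (not opp) -> no flip
Dir E: first cell '.' (not opp) -> no flip
Dir SW: first cell '.' (not opp) -> no flip
Dir S: first cell '.' (not opp) -> no flip
Dir SE: first cell '.' (not opp) -> no flip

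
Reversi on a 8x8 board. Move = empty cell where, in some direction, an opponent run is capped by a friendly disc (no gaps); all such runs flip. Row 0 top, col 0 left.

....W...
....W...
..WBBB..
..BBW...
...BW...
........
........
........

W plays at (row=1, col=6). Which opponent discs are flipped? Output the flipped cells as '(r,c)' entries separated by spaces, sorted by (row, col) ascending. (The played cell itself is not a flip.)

Answer: (2,5)

Derivation:
Dir NW: first cell '.' (not opp) -> no flip
Dir N: first cell '.' (not opp) -> no flip
Dir NE: first cell '.' (not opp) -> no flip
Dir W: first cell '.' (not opp) -> no flip
Dir E: first cell '.' (not opp) -> no flip
Dir SW: opp run (2,5) capped by W -> flip
Dir S: first cell '.' (not opp) -> no flip
Dir SE: first cell '.' (not opp) -> no flip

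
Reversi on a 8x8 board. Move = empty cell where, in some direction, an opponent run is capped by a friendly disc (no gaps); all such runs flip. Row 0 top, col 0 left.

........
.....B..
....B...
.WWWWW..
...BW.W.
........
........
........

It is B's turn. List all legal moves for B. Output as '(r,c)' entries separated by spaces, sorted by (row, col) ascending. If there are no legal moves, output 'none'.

(2,0): no bracket -> illegal
(2,1): flips 1 -> legal
(2,2): no bracket -> illegal
(2,3): flips 1 -> legal
(2,5): flips 1 -> legal
(2,6): no bracket -> illegal
(3,0): no bracket -> illegal
(3,6): no bracket -> illegal
(3,7): no bracket -> illegal
(4,0): no bracket -> illegal
(4,1): no bracket -> illegal
(4,2): flips 1 -> legal
(4,5): flips 1 -> legal
(4,7): no bracket -> illegal
(5,3): no bracket -> illegal
(5,4): flips 2 -> legal
(5,5): no bracket -> illegal
(5,6): no bracket -> illegal
(5,7): flips 2 -> legal

Answer: (2,1) (2,3) (2,5) (4,2) (4,5) (5,4) (5,7)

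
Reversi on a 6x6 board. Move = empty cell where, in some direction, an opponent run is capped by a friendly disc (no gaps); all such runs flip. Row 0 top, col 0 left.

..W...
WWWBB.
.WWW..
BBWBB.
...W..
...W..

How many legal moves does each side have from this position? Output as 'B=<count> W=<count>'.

-- B to move --
(0,0): flips 2 -> legal
(0,1): flips 4 -> legal
(0,3): flips 2 -> legal
(2,0): no bracket -> illegal
(2,4): no bracket -> illegal
(4,1): flips 2 -> legal
(4,2): no bracket -> illegal
(4,4): no bracket -> illegal
(5,2): flips 1 -> legal
(5,4): no bracket -> illegal
B mobility = 5
-- W to move --
(0,3): flips 1 -> legal
(0,4): flips 1 -> legal
(0,5): flips 1 -> legal
(1,5): flips 2 -> legal
(2,0): no bracket -> illegal
(2,4): flips 1 -> legal
(2,5): flips 1 -> legal
(3,5): flips 2 -> legal
(4,0): flips 1 -> legal
(4,1): flips 1 -> legal
(4,2): no bracket -> illegal
(4,4): flips 1 -> legal
(4,5): flips 1 -> legal
W mobility = 11

Answer: B=5 W=11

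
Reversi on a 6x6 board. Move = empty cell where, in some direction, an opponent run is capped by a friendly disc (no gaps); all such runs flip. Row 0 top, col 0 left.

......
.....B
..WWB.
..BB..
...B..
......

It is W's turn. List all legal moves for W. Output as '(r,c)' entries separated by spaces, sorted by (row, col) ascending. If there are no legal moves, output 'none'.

(0,4): no bracket -> illegal
(0,5): no bracket -> illegal
(1,3): no bracket -> illegal
(1,4): no bracket -> illegal
(2,1): no bracket -> illegal
(2,5): flips 1 -> legal
(3,1): no bracket -> illegal
(3,4): no bracket -> illegal
(3,5): no bracket -> illegal
(4,1): flips 1 -> legal
(4,2): flips 1 -> legal
(4,4): flips 1 -> legal
(5,2): no bracket -> illegal
(5,3): flips 2 -> legal
(5,4): no bracket -> illegal

Answer: (2,5) (4,1) (4,2) (4,4) (5,3)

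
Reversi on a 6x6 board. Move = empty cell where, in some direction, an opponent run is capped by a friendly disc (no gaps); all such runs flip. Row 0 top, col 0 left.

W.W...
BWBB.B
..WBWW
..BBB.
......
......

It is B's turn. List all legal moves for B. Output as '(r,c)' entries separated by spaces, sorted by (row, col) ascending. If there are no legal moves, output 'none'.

(0,1): no bracket -> illegal
(0,3): no bracket -> illegal
(1,4): flips 1 -> legal
(2,0): no bracket -> illegal
(2,1): flips 1 -> legal
(3,1): flips 1 -> legal
(3,5): flips 2 -> legal

Answer: (1,4) (2,1) (3,1) (3,5)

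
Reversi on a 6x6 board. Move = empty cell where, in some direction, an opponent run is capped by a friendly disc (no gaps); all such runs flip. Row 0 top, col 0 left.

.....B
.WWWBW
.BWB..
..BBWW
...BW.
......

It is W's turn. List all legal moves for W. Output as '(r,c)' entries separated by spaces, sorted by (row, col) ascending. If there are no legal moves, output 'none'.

(0,3): no bracket -> illegal
(0,4): no bracket -> illegal
(1,0): no bracket -> illegal
(2,0): flips 1 -> legal
(2,4): flips 1 -> legal
(2,5): no bracket -> illegal
(3,0): flips 1 -> legal
(3,1): flips 3 -> legal
(4,1): no bracket -> illegal
(4,2): flips 2 -> legal
(5,2): flips 1 -> legal
(5,3): flips 3 -> legal
(5,4): no bracket -> illegal

Answer: (2,0) (2,4) (3,0) (3,1) (4,2) (5,2) (5,3)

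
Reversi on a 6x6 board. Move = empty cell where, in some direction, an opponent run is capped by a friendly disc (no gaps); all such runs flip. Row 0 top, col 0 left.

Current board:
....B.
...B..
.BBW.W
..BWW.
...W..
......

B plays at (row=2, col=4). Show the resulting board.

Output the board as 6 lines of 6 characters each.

Place B at (2,4); scan 8 dirs for brackets.
Dir NW: first cell 'B' (not opp) -> no flip
Dir N: first cell '.' (not opp) -> no flip
Dir NE: first cell '.' (not opp) -> no flip
Dir W: opp run (2,3) capped by B -> flip
Dir E: opp run (2,5), next=edge -> no flip
Dir SW: opp run (3,3), next='.' -> no flip
Dir S: opp run (3,4), next='.' -> no flip
Dir SE: first cell '.' (not opp) -> no flip
All flips: (2,3)

Answer: ....B.
...B..
.BBBBW
..BWW.
...W..
......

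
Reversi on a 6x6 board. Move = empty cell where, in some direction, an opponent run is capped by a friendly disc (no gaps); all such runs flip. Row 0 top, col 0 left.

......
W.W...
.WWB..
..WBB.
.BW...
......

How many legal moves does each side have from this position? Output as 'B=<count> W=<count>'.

-- B to move --
(0,0): no bracket -> illegal
(0,1): flips 1 -> legal
(0,2): no bracket -> illegal
(0,3): no bracket -> illegal
(1,1): flips 1 -> legal
(1,3): no bracket -> illegal
(2,0): flips 2 -> legal
(3,0): no bracket -> illegal
(3,1): flips 1 -> legal
(4,3): flips 1 -> legal
(5,1): flips 1 -> legal
(5,2): no bracket -> illegal
(5,3): no bracket -> illegal
B mobility = 6
-- W to move --
(1,3): no bracket -> illegal
(1,4): flips 1 -> legal
(2,4): flips 2 -> legal
(2,5): no bracket -> illegal
(3,0): no bracket -> illegal
(3,1): no bracket -> illegal
(3,5): flips 2 -> legal
(4,0): flips 1 -> legal
(4,3): no bracket -> illegal
(4,4): flips 1 -> legal
(4,5): flips 2 -> legal
(5,0): flips 1 -> legal
(5,1): no bracket -> illegal
(5,2): no bracket -> illegal
W mobility = 7

Answer: B=6 W=7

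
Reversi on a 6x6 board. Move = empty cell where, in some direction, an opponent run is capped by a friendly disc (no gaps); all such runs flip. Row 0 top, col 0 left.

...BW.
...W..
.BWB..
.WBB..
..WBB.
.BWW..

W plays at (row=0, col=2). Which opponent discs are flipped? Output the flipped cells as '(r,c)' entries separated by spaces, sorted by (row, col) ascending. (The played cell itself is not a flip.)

Answer: (0,3)

Derivation:
Dir NW: edge -> no flip
Dir N: edge -> no flip
Dir NE: edge -> no flip
Dir W: first cell '.' (not opp) -> no flip
Dir E: opp run (0,3) capped by W -> flip
Dir SW: first cell '.' (not opp) -> no flip
Dir S: first cell '.' (not opp) -> no flip
Dir SE: first cell 'W' (not opp) -> no flip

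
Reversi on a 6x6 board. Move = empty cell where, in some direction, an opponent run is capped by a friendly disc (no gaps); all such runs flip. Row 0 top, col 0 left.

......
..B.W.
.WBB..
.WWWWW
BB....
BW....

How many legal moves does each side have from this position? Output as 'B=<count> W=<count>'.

Answer: B=9 W=6

Derivation:
-- B to move --
(0,3): no bracket -> illegal
(0,4): no bracket -> illegal
(0,5): flips 1 -> legal
(1,0): no bracket -> illegal
(1,1): flips 2 -> legal
(1,3): no bracket -> illegal
(1,5): no bracket -> illegal
(2,0): flips 1 -> legal
(2,4): no bracket -> illegal
(2,5): no bracket -> illegal
(3,0): flips 1 -> legal
(4,2): flips 1 -> legal
(4,3): flips 1 -> legal
(4,4): flips 1 -> legal
(4,5): flips 1 -> legal
(5,2): flips 1 -> legal
B mobility = 9
-- W to move --
(0,1): flips 2 -> legal
(0,2): flips 2 -> legal
(0,3): flips 1 -> legal
(1,1): flips 1 -> legal
(1,3): flips 2 -> legal
(2,4): flips 2 -> legal
(3,0): no bracket -> illegal
(4,2): no bracket -> illegal
(5,2): no bracket -> illegal
W mobility = 6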